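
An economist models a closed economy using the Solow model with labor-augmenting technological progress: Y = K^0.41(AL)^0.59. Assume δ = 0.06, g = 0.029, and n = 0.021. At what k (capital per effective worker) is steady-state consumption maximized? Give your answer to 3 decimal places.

k_gold ≈ 9.300

Capital per effective worker breaks even when investment replaces (n + g + δ)·k; here n + g + δ = 0.11.
At the golden rule the marginal product of capital equals n+g+δ: 0.41·k^(0.41−1) = 0.11. Solving, k_gold = (0.41/0.11)^(1/0.59) ≈ 9.2995.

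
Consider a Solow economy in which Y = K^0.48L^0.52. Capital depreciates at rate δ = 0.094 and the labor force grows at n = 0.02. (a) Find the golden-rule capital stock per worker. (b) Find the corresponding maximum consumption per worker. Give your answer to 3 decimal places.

Capital per worker breaks even when investment replaces (n + δ)·k; here n + δ = 0.114.
Setting f'(k) = n+δ gives 0.48·k^(0.48−1) = 0.114, hence k_gold = (0.48/0.114)^(1/0.52) ≈ 15.8726.
y_gold = 15.8726^0.48 ≈ 3.7697; c_gold = y_gold − 0.114·k_gold ≈ 1.9603.

(a) k_gold ≈ 15.873; (b) c_gold ≈ 1.960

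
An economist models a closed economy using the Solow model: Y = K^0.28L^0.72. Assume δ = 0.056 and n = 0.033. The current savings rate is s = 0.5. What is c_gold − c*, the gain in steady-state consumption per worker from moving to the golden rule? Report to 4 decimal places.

The effective depreciation rate is n + δ = 0.033 + 0.056 = 0.089.
Current steady state (s = 0.5): k* = (0.5/0.089)^(1/0.72) ≈ 10.9922, y* = 10.9922^0.28 ≈ 1.9566, c* = (1−0.5)·1.9566 ≈ 0.9783.
Maximizing c = f(k) − (n+δ)·k gives f'(k) = n+δ, i.e. 0.28·k^(0.28−1) = 0.089, so k_gold = (0.28/0.089)^(1/0.72) ≈ 4.9130.
y_gold = 4.9130^0.28 ≈ 1.5616, c_gold = y_gold − 0.089·k_gold ≈ 1.1244.
Gain: Δc = 1.1244 − 0.9783 ≈ 0.1461.

Δc ≈ 0.1461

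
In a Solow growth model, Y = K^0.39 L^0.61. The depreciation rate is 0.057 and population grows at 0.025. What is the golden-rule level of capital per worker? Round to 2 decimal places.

k_gold ≈ 12.89

The effective depreciation rate is n + δ = 0.025 + 0.057 = 0.082.
At the golden rule the marginal product of capital equals n+δ: 0.39·k^(0.39−1) = 0.082. Solving, k_gold = (0.39/0.082)^(1/0.61) ≈ 12.8898.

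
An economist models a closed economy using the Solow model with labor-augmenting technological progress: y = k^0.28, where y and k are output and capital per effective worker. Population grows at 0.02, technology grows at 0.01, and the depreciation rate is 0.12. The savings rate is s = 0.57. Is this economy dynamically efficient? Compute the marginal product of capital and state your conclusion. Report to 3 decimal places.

Capital per effective worker breaks even when investment replaces (n + g + δ)·k; here n + g + δ = 0.15.
Steady-state k*: s·k^0.28 = 0.15·k gives k* = (0.57/0.15)^(1/0.72) ≈ 6.3864.
MPK = 0.28·6.3864^(-0.72) ≈ 0.0737.
MPK < n+g+δ = 0.15, so the economy is dynamically inefficient (over-saving).

dynamically inefficient; MPK ≈ 0.074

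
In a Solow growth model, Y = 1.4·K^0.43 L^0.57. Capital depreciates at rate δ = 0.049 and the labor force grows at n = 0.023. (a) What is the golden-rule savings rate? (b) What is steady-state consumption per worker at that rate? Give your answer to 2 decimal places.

Capital per worker breaks even when investment replaces (n + δ)·k; here n + δ = 0.072.
For Cobb-Douglas, s_gold equals capital's share: s_gold = 0.43.
Golden rule sets MPK = n+δ: 0.43·1.4·k^(0.43−1) = 0.072, so k_gold = (0.43·1.4/0.072)^(1/0.57) ≈ 41.4961.
y_gold = 1.4·41.4961^0.43 ≈ 6.9482; c_gold = (1−0.43)·y_gold ≈ 3.9605.

(a) s_gold = 0.43; (b) c_gold ≈ 3.96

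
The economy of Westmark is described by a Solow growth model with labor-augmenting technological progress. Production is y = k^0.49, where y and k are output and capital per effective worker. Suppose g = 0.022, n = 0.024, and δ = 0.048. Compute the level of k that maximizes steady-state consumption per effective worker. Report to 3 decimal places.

Break-even investment rate: n + g + δ = 0.024 + 0.022 + 0.048 = 0.094.
Maximizing c = f(k) − (n+g+δ)·k gives f'(k) = n+g+δ, i.e. 0.49·k^(0.49−1) = 0.094, so k_gold = (0.49/0.094)^(1/0.51) ≈ 25.4692.

k_gold ≈ 25.469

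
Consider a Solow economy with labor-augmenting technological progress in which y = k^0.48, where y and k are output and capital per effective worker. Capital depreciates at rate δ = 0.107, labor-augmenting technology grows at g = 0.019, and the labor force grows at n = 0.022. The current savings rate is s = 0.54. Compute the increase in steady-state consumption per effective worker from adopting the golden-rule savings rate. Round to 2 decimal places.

Δc ≈ 0.02

Break-even investment rate: n + g + δ = 0.022 + 0.019 + 0.107 = 0.148.
Current steady state (s = 0.54): k* = (0.54/0.148)^(1/0.52) ≈ 12.0510, y* = 12.0510^0.48 ≈ 3.3029, c* = (1−0.54)·3.3029 ≈ 1.5193.
At the golden rule the marginal product of capital equals n+g+δ: 0.48·k^(0.48−1) = 0.148. Solving, k_gold = (0.48/0.148)^(1/0.52) ≈ 9.6084.
y_gold = 9.6084^0.48 ≈ 2.9626, c_gold = y_gold − 0.148·k_gold ≈ 1.5406.
Gain: Δc = 1.5406 − 1.5193 ≈ 0.0212.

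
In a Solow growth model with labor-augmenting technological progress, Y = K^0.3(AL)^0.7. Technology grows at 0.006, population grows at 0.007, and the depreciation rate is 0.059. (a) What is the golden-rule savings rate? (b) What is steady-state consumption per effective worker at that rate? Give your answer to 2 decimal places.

(a) s_gold = 0.30; (b) c_gold ≈ 1.29

The effective depreciation rate is n + g + δ = 0.007 + 0.006 + 0.059 = 0.072.
For Cobb-Douglas, s_gold equals capital's share: s_gold = 0.3.
Maximizing c = f(k) − (n+g+δ)·k gives f'(k) = n+g+δ, i.e. 0.3·k^(0.3−1) = 0.072, so k_gold = (0.3/0.072)^(1/0.7) ≈ 7.6809.
y_gold = 7.6809^0.3 ≈ 1.8434; c_gold = (1−0.3)·y_gold ≈ 1.2904.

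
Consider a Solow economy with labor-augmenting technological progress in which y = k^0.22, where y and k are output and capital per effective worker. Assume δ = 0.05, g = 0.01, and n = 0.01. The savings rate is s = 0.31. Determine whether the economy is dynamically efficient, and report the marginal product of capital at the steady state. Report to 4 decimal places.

dynamically inefficient; MPK ≈ 0.0497

The effective depreciation rate is n + g + δ = 0.01 + 0.01 + 0.05 = 0.07.
Steady-state k*: s·k^0.22 = 0.07·k gives k* = (0.31/0.07)^(1/0.78) ≈ 6.7382.
MPK = 0.22·6.7382^(-0.78) ≈ 0.0497.
MPK < n+g+δ = 0.07, so the economy is dynamically inefficient (over-saving).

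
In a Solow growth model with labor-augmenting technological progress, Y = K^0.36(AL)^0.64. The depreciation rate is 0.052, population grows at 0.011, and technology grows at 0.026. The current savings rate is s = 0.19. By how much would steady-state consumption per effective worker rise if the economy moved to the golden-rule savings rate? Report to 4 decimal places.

Capital per effective worker breaks even when investment replaces (n + g + δ)·k; here n + g + δ = 0.089.
Current steady state (s = 0.19): k* = (0.19/0.089)^(1/0.64) ≈ 3.2706, y* = 3.2706^0.36 ≈ 1.5320, c* = (1−0.19)·1.5320 ≈ 1.2409.
Golden rule sets MPK = n+g+δ: 0.36·k^(0.36−1) = 0.089, so k_gold = (0.36/0.089)^(1/0.64) ≈ 8.8777.
y_gold = 8.8777^0.36 ≈ 2.1948, c_gold = y_gold − 0.089·k_gold ≈ 1.4047.
Gain: Δc = 1.4047 − 1.2409 ≈ 0.1637.

Δc ≈ 0.1637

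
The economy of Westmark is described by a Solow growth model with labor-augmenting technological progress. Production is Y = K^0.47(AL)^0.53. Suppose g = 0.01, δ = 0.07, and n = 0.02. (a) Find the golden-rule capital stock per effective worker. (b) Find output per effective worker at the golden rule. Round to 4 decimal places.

(a) k_gold ≈ 18.5400; (b) y_gold ≈ 3.9447

Break-even investment rate: n + g + δ = 0.02 + 0.01 + 0.07 = 0.1.
Setting f'(k) = n+g+δ gives 0.47·k^(0.47−1) = 0.1, hence k_gold = (0.47/0.1)^(1/0.53) ≈ 18.5400.
y_gold = 18.5400^0.47 ≈ 3.9447.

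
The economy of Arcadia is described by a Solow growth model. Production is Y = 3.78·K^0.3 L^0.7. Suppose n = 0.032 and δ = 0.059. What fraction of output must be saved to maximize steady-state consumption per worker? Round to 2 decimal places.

n + δ = 0.032 + 0.059 = 0.091.
At the golden rule MPK = n+δ, and in any Cobb-Douglas steady state s = (n+δ)·k/y = MPK·k/y = capital's share 0.3.

s_gold = 0.30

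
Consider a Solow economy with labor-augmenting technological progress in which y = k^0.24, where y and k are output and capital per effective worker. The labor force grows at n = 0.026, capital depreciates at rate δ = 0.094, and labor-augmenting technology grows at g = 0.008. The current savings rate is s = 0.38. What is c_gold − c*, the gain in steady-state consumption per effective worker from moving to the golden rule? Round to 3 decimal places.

Δc ≈ 0.053

Capital per effective worker breaks even when investment replaces (n + g + δ)·k; here n + g + δ = 0.128.
Current steady state (s = 0.38): k* = (0.38/0.128)^(1/0.76) ≈ 4.1861, y* = 4.1861^0.24 ≈ 1.4100, c* = (1−0.38)·1.4100 ≈ 0.8742.
Maximizing c = f(k) − (n+g+δ)·k gives f'(k) = n+g+δ, i.e. 0.24·k^(0.24−1) = 0.128, so k_gold = (0.24/0.128)^(1/0.76) ≈ 2.2867.
y_gold = 2.2867^0.24 ≈ 1.2196, c_gold = y_gold − 0.128·k_gold ≈ 0.9269.
Gain: Δc = 0.9269 − 0.8742 ≈ 0.0527.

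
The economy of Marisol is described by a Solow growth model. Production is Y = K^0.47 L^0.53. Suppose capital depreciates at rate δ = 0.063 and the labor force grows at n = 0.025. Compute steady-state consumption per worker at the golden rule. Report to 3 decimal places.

c_gold ≈ 2.342

Break-even investment rate: n + δ = 0.025 + 0.063 = 0.088.
Maximizing c = f(k) − (n+δ)·k gives f'(k) = n+δ, i.e. 0.47·k^(0.47−1) = 0.088, so k_gold = (0.47/0.088)^(1/0.53) ≈ 23.5971.
y_gold = 23.5971^0.47 ≈ 4.4182.
c_gold = y_gold − (n+δ)·k_gold = 4.4182 − 0.088·23.5971 ≈ 2.3416.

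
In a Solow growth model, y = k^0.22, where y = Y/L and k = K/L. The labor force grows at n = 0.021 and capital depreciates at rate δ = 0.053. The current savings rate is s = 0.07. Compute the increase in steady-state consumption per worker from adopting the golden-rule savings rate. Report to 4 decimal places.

Δc ≈ 0.1451

Break-even investment rate: n + δ = 0.021 + 0.053 = 0.074.
Current steady state (s = 0.07): k* = (0.07/0.074)^(1/0.78) ≈ 0.9312, y* = 0.9312^0.22 ≈ 0.9844, c* = (1−0.07)·0.9844 ≈ 0.9155.
Setting f'(k) = n+δ gives 0.22·k^(0.22−1) = 0.074, hence k_gold = (0.22/0.074)^(1/0.78) ≈ 4.0425.
y_gold = 4.0425^0.22 ≈ 1.3598, c_gold = y_gold − 0.074·k_gold ≈ 1.0606.
Gain: Δc = 1.0606 − 0.9155 ≈ 0.1451.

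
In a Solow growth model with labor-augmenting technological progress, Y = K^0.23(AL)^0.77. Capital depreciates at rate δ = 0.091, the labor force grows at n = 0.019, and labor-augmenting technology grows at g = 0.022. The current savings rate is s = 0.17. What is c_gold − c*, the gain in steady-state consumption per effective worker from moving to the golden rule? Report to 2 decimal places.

Capital per effective worker breaks even when investment replaces (n + g + δ)·k; here n + g + δ = 0.132.
Current steady state (s = 0.17): k* = (0.17/0.132)^(1/0.77) ≈ 1.3890, y* = 1.3890^0.23 ≈ 1.0785, c* = (1−0.17)·1.0785 ≈ 0.8952.
Golden rule sets MPK = n+g+δ: 0.23·k^(0.23−1) = 0.132, so k_gold = (0.23/0.132)^(1/0.77) ≈ 2.0568.
y_gold = 2.0568^0.23 ≈ 1.1804, c_gold = y_gold − 0.132·k_gold ≈ 0.9089.
Gain: Δc = 0.9089 − 0.8952 ≈ 0.0138.

Δc ≈ 0.01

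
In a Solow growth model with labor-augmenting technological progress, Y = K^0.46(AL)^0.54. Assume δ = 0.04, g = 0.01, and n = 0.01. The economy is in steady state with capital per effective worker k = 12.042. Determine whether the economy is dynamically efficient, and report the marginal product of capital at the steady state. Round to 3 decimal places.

Capital per effective worker breaks even when investment replaces (n + g + δ)·k; here n + g + δ = 0.06.
MPK = 0.46·k^(0.46−1) = 0.46·12.042^(-0.54) ≈ 0.1200.
MPK > 0.06, so the economy is dynamically efficient (under-saving).

dynamically efficient; MPK ≈ 0.120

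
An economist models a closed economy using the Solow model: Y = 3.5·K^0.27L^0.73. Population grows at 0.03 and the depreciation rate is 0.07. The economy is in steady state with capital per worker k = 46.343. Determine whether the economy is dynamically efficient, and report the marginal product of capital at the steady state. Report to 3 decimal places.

Break-even investment rate: n + δ = 0.03 + 0.07 = 0.1.
MPK = 0.27·3.5·k^(0.27−1) = 0.27·3.5·46.343^(-0.73) ≈ 0.0574.
MPK < 0.1, so the economy is dynamically inefficient (over-saving).

dynamically inefficient; MPK ≈ 0.057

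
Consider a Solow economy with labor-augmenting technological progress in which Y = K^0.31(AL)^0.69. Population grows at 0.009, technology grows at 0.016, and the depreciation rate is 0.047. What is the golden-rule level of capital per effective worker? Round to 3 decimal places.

The effective depreciation rate is n + g + δ = 0.009 + 0.016 + 0.047 = 0.072.
Golden rule sets MPK = n+g+δ: 0.31·k^(0.31−1) = 0.072, so k_gold = (0.31/0.072)^(1/0.69) ≈ 8.2963.

k_gold ≈ 8.296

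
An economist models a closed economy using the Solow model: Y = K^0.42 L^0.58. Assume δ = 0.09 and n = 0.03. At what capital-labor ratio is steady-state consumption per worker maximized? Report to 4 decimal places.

k_gold ≈ 8.6706

Capital per worker breaks even when investment replaces (n + δ)·k; here n + δ = 0.12.
Setting f'(k) = n+δ gives 0.42·k^(0.42−1) = 0.12, hence k_gold = (0.42/0.12)^(1/0.58) ≈ 8.6706.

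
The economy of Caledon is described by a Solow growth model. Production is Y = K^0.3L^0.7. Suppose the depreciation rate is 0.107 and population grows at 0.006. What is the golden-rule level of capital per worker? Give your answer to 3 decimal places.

Break-even investment rate: n + δ = 0.006 + 0.107 = 0.113.
Golden rule sets MPK = n+δ: 0.3·k^(0.3−1) = 0.113, so k_gold = (0.3/0.113)^(1/0.7) ≈ 4.0344.

k_gold ≈ 4.034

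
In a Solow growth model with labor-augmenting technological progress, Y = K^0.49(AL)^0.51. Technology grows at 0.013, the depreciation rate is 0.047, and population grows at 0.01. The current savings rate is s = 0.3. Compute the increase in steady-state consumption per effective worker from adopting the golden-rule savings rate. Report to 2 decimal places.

Δc ≈ 0.47

n + g + δ = 0.01 + 0.013 + 0.047 = 0.07.
Current steady state (s = 0.3): k* = (0.3/0.07)^(1/0.51) ≈ 17.3485, y* = 17.3485^0.49 ≈ 4.0480, c* = (1−0.3)·4.0480 ≈ 2.8336.
At the golden rule the marginal product of capital equals n+g+δ: 0.49·k^(0.49−1) = 0.07. Solving, k_gold = (0.49/0.07)^(1/0.51) ≈ 45.3999.
y_gold = 45.3999^0.49 ≈ 6.4857, c_gold = y_gold − 0.07·k_gold ≈ 3.3077.
Gain: Δc = 3.3077 − 2.8336 ≈ 0.4741.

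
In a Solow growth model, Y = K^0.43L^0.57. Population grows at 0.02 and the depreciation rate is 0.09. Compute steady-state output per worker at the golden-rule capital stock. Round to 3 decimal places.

y_gold ≈ 2.797

Break-even investment rate: n + δ = 0.02 + 0.09 = 0.11.
Maximizing c = f(k) − (n+δ)·k gives f'(k) = n+δ, i.e. 0.43·k^(0.43−1) = 0.11, so k_gold = (0.43/0.11)^(1/0.57) ≈ 10.9328.
Output: y_gold = k_gold^0.43 = 10.9328^0.43 ≈ 2.7968.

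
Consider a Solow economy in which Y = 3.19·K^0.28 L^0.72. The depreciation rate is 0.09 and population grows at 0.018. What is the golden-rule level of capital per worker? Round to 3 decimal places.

k_gold ≈ 18.808

n + δ = 0.018 + 0.09 = 0.108.
Golden rule sets MPK = n+δ: 0.28·3.19·k^(0.28−1) = 0.108, so k_gold = (0.28·3.19/0.108)^(1/0.72) ≈ 18.8079.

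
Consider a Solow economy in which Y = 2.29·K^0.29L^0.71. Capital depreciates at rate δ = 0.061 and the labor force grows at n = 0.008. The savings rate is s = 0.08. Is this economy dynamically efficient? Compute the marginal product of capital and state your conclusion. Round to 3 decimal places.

n + δ = 0.008 + 0.061 = 0.069.
Steady-state k*: s·A·k^0.29 = 0.069·k gives k* = (0.08·2.29/0.069)^(1/0.71) ≈ 3.9563.
MPK = 0.29·2.29·3.9563^(-0.71) ≈ 0.2501.
MPK > n+δ = 0.069, so the economy is dynamically efficient (under-saving).

dynamically efficient; MPK ≈ 0.250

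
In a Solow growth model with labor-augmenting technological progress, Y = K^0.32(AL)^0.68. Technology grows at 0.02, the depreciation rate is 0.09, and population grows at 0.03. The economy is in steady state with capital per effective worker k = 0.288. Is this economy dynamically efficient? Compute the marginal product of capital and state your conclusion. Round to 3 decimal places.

n + g + δ = 0.03 + 0.02 + 0.09 = 0.14.
MPK = 0.32·k^(0.32−1) = 0.32·0.288^(-0.68) ≈ 0.7460.
MPK > 0.14, so the economy is dynamically efficient (under-saving).

dynamically efficient; MPK ≈ 0.746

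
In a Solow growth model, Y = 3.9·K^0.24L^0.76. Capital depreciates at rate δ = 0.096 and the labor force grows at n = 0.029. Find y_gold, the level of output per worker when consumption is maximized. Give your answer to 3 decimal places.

Break-even investment rate: n + δ = 0.029 + 0.096 = 0.125.
Maximizing c = f(k) − (n+δ)·k gives f'(k) = n+δ, i.e. 0.24·3.9·k^(0.24−1) = 0.125, so k_gold = (0.24·3.9/0.125)^(1/0.76) ≈ 14.1410.
Output: y_gold = 3.9·k_gold^0.24 = 3.9·14.1410^0.24 ≈ 7.3651.

y_gold ≈ 7.365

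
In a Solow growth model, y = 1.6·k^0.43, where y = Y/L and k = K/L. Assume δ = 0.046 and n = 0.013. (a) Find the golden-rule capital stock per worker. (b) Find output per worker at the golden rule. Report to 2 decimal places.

(a) k_gold ≈ 74.38; (b) y_gold ≈ 10.21

n + δ = 0.013 + 0.046 = 0.059.
At the golden rule the marginal product of capital equals n+δ: 0.43·1.6·k^(0.43−1) = 0.059. Solving, k_gold = (0.43·1.6/0.059)^(1/0.57) ≈ 74.3819.
y_gold = 1.6·74.3819^0.43 ≈ 10.2059.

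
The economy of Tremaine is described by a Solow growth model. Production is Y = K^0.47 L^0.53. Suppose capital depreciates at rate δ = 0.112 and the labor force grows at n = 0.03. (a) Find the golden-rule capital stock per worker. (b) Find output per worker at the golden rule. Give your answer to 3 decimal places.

(a) k_gold ≈ 9.567; (b) y_gold ≈ 2.890

The effective depreciation rate is n + δ = 0.03 + 0.112 = 0.142.
At the golden rule the marginal product of capital equals n+δ: 0.47·k^(0.47−1) = 0.142. Solving, k_gold = (0.47/0.142)^(1/0.53) ≈ 9.5669.
y_gold = 9.5669^0.47 ≈ 2.8904.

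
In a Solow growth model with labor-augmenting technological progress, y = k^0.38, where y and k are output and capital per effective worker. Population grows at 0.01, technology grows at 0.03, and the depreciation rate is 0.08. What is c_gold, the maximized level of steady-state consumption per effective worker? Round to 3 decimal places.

n + g + δ = 0.01 + 0.03 + 0.08 = 0.12.
Setting f'(k) = n+g+δ gives 0.38·k^(0.38−1) = 0.12, hence k_gold = (0.38/0.12)^(1/0.62) ≈ 6.4183.
y_gold = 6.4183^0.38 ≈ 2.0268.
c_gold = y_gold − (n+g+δ)·k_gold = 2.0268 − 0.12·6.4183 ≈ 1.2566.

c_gold ≈ 1.257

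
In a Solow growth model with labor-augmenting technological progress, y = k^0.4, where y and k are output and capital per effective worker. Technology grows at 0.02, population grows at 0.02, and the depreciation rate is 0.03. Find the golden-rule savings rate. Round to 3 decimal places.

s_gold = 0.400

Capital per effective worker breaks even when investment replaces (n + g + δ)·k; here n + g + δ = 0.07.
At the golden rule MPK = n+g+δ, and in any Cobb-Douglas steady state s = (n+g+δ)·k/y = MPK·k/y = capital's share 0.4.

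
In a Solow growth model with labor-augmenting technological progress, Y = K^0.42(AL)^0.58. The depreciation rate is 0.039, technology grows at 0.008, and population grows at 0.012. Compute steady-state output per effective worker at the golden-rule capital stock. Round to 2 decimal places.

Break-even investment rate: n + g + δ = 0.012 + 0.008 + 0.039 = 0.059.
Golden rule sets MPK = n+g+δ: 0.42·k^(0.42−1) = 0.059, so k_gold = (0.42/0.059)^(1/0.58) ≈ 29.4884.
Output: y_gold = k_gold^0.42 = 29.4884^0.42 ≈ 4.1424.

y_gold ≈ 4.14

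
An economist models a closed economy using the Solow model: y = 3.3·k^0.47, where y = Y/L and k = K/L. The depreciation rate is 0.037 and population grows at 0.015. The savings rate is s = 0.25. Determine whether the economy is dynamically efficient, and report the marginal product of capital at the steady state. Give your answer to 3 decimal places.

dynamically efficient; MPK ≈ 0.098

n + δ = 0.015 + 0.037 = 0.052.
Steady-state k*: s·A·k^0.47 = 0.052·k gives k* = (0.25·3.3/0.052)^(1/0.53) ≈ 184.0777.
MPK = 0.47·3.3·184.0777^(-0.53) ≈ 0.0978.
MPK > n+δ = 0.052, so the economy is dynamically efficient (under-saving).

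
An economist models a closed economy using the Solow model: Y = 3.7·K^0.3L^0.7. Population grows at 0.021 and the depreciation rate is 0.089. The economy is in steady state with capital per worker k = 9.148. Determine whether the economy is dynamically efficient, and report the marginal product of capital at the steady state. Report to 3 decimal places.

dynamically efficient; MPK ≈ 0.236

Break-even investment rate: n + δ = 0.021 + 0.089 = 0.11.
MPK = 0.3·3.7·k^(0.3−1) = 0.3·3.7·9.148^(-0.7) ≈ 0.2357.
MPK > 0.11, so the economy is dynamically efficient (under-saving).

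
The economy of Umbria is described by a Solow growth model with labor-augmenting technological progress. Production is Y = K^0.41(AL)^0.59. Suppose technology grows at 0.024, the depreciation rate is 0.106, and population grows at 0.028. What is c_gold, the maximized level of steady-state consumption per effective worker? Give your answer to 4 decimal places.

Break-even investment rate: n + g + δ = 0.028 + 0.024 + 0.106 = 0.158.
Setting f'(k) = n+g+δ gives 0.41·k^(0.41−1) = 0.158, hence k_gold = (0.41/0.158)^(1/0.59) ≈ 5.0340.
y_gold = 5.0340^0.41 ≈ 1.9399.
c_gold = y_gold − (n+g+δ)·k_gold = 1.9399 − 0.158·5.0340 ≈ 1.1446.

c_gold ≈ 1.1446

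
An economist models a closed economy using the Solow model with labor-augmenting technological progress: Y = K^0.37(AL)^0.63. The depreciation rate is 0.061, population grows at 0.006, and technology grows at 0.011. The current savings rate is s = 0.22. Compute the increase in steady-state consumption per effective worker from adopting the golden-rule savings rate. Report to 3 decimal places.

Δc ≈ 0.138

Capital per effective worker breaks even when investment replaces (n + g + δ)·k; here n + g + δ = 0.078.
Current steady state (s = 0.22): k* = (0.22/0.078)^(1/0.63) ≈ 5.1857, y* = 5.1857^0.37 ≈ 1.8386, c* = (1−0.22)·1.8386 ≈ 1.4341.
Golden rule sets MPK = n+g+δ: 0.37·k^(0.37−1) = 0.078, so k_gold = (0.37/0.078)^(1/0.63) ≈ 11.8355.
y_gold = 11.8355^0.37 ≈ 2.4950, c_gold = y_gold − 0.078·k_gold ≈ 1.5719.
Gain: Δc = 1.5719 − 1.4341 ≈ 0.1378.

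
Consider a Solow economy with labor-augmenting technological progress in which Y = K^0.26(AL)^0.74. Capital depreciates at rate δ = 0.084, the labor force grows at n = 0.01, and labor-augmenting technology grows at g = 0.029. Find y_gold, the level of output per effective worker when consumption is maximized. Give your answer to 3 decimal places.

y_gold ≈ 1.301

n + g + δ = 0.01 + 0.029 + 0.084 = 0.123.
Golden rule sets MPK = n+g+δ: 0.26·k^(0.26−1) = 0.123, so k_gold = (0.26/0.123)^(1/0.74) ≈ 2.7497.
Output: y_gold = k_gold^0.26 = 2.7497^0.26 ≈ 1.3008.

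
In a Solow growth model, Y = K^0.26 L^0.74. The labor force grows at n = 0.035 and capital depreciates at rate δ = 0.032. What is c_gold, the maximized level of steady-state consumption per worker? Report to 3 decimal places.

c_gold ≈ 1.192

The effective depreciation rate is n + δ = 0.035 + 0.032 = 0.067.
At the golden rule the marginal product of capital equals n+δ: 0.26·k^(0.26−1) = 0.067. Solving, k_gold = (0.26/0.067)^(1/0.74) ≈ 6.2490.
y_gold = 6.2490^0.26 ≈ 1.6103.
c_gold = y_gold − (n+δ)·k_gold = 1.6103 − 0.067·6.2490 ≈ 1.1916.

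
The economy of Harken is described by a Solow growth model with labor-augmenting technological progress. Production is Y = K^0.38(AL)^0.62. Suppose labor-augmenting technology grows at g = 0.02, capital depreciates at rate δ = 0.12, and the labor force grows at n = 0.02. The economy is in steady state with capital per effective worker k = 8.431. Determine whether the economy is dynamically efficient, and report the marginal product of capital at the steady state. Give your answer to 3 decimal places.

Capital per effective worker breaks even when investment replaces (n + g + δ)·k; here n + g + δ = 0.16.
MPK = 0.38·k^(0.38−1) = 0.38·8.431^(-0.62) ≈ 0.1013.
MPK < 0.16, so the economy is dynamically inefficient (over-saving).

dynamically inefficient; MPK ≈ 0.101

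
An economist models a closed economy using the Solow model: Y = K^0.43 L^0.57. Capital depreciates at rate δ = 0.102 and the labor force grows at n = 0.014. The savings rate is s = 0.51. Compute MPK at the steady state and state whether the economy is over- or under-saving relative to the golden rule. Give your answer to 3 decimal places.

over-saving; MPK ≈ 0.098

The effective depreciation rate is n + δ = 0.014 + 0.102 = 0.116.
Steady-state k*: s·k^0.43 = 0.116·k gives k* = (0.51/0.116)^(1/0.57) ≈ 13.4359.
MPK = 0.43·13.4359^(-0.57) ≈ 0.0978.
MPK < n+δ = 0.116, so the economy is dynamically inefficient (over-saving).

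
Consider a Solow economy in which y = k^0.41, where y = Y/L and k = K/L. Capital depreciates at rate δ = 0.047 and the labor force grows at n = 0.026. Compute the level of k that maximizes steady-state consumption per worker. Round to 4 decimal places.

n + δ = 0.026 + 0.047 = 0.073.
Maximizing c = f(k) − (n+δ)·k gives f'(k) = n+δ, i.e. 0.41·k^(0.41−1) = 0.073, so k_gold = (0.41/0.073)^(1/0.59) ≈ 18.6326.

k_gold ≈ 18.6326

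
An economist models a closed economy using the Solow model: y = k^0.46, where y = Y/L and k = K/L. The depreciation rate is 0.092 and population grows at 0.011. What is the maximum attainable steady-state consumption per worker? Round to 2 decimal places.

Break-even investment rate: n + δ = 0.011 + 0.092 = 0.103.
At the golden rule the marginal product of capital equals n+δ: 0.46·k^(0.46−1) = 0.103. Solving, k_gold = (0.46/0.103)^(1/0.54) ≈ 15.9793.
y_gold = 15.9793^0.46 ≈ 3.5780.
c_gold = y_gold − (n+δ)·k_gold = 3.5780 − 0.103·15.9793 ≈ 1.9321.

c_gold ≈ 1.93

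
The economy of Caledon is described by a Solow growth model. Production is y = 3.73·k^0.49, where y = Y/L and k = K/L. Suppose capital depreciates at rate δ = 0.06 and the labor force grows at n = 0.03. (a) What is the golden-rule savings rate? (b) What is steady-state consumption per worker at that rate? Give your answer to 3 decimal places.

Capital per worker breaks even when investment replaces (n + δ)·k; here n + δ = 0.09.
For Cobb-Douglas, s_gold equals capital's share: s_gold = 0.49.
Maximizing c = f(k) − (n+δ)·k gives f'(k) = n+δ, i.e. 0.49·3.73·k^(0.49−1) = 0.09, so k_gold = (0.49·3.73/0.09)^(1/0.51) ≈ 366.4746.
y_gold = 3.73·366.4746^0.49 ≈ 67.3117; c_gold = (1−0.49)·y_gold ≈ 34.3290.

(a) s_gold = 0.490; (b) c_gold ≈ 34.329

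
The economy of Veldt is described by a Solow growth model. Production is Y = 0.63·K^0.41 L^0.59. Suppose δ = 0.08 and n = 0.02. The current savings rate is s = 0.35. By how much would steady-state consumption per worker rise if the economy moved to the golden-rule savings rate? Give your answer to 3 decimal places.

Capital per worker breaks even when investment replaces (n + δ)·k; here n + δ = 0.1.
Current steady state (s = 0.35): k* = (0.35·0.63/0.1)^(1/0.59) ≈ 3.8199, y* = 0.63·3.8199^0.41 ≈ 1.0914, c* = (1−0.35)·1.0914 ≈ 0.7094.
Golden rule sets MPK = n+δ: 0.41·0.63·k^(0.41−1) = 0.1, so k_gold = (0.41·0.63/0.1)^(1/0.59) ≈ 4.9948.
y_gold = 0.63·4.9948^0.41 ≈ 1.2182, c_gold = y_gold − 0.1·k_gold ≈ 0.7188.
Gain: Δc = 0.7188 − 0.7094 ≈ 0.0094.

Δc ≈ 0.009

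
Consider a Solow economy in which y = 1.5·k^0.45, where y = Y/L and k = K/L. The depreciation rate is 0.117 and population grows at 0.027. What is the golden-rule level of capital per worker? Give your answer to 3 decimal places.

Break-even investment rate: n + δ = 0.027 + 0.117 = 0.144.
Setting f'(k) = n+δ gives 0.45·1.5·k^(0.45−1) = 0.144, hence k_gold = (0.45·1.5/0.144)^(1/0.55) ≈ 16.5918.

k_gold ≈ 16.592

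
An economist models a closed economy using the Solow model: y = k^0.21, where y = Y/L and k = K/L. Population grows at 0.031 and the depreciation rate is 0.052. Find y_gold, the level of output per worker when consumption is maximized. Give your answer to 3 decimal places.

y_gold ≈ 1.280

The effective depreciation rate is n + δ = 0.031 + 0.052 = 0.083.
Setting f'(k) = n+δ gives 0.21·k^(0.21−1) = 0.083, hence k_gold = (0.21/0.083)^(1/0.79) ≈ 3.2382.
Output: y_gold = k_gold^0.21 = 3.2382^0.21 ≈ 1.2799.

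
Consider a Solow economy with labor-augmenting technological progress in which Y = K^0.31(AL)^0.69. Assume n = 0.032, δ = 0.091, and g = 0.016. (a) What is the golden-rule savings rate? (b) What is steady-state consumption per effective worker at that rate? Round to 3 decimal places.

n + g + δ = 0.032 + 0.016 + 0.091 = 0.139.
For Cobb-Douglas, s_gold equals capital's share: s_gold = 0.31.
Setting f'(k) = n+g+δ gives 0.31·k^(0.31−1) = 0.139, hence k_gold = (0.31/0.139)^(1/0.69) ≈ 3.1978.
y_gold = 3.1978^0.31 ≈ 1.4338; c_gold = (1−0.31)·y_gold ≈ 0.9894.

(a) s_gold = 0.310; (b) c_gold ≈ 0.989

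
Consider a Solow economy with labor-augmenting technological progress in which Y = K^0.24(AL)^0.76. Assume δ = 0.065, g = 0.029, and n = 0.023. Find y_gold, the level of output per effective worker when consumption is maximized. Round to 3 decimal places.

y_gold ≈ 1.255

n + g + δ = 0.023 + 0.029 + 0.065 = 0.117.
At the golden rule the marginal product of capital equals n+g+δ: 0.24·k^(0.24−1) = 0.117. Solving, k_gold = (0.24/0.117)^(1/0.76) ≈ 2.5737.
Output: y_gold = k_gold^0.24 = 2.5737^0.24 ≈ 1.2547.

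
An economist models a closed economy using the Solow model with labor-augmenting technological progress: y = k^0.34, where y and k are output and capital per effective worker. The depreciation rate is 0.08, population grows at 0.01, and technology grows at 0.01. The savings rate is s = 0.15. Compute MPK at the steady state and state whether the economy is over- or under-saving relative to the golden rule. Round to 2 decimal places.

Break-even investment rate: n + g + δ = 0.01 + 0.01 + 0.08 = 0.1.
Steady-state k*: s·k^0.34 = 0.1·k gives k* = (0.15/0.1)^(1/0.66) ≈ 1.8484.
MPK = 0.34·1.8484^(-0.66) ≈ 0.2267.
MPK > n+g+δ = 0.1, so the economy is dynamically efficient (under-saving).

under-saving; MPK ≈ 0.23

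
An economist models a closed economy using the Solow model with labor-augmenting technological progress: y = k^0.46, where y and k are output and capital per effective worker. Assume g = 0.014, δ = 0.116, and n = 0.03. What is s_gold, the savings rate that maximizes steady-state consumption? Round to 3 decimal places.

s_gold = 0.460

Capital per effective worker breaks even when investment replaces (n + g + δ)·k; here n + g + δ = 0.16.
At the golden rule MPK = n+g+δ, and in any Cobb-Douglas steady state s = (n+g+δ)·k/y = MPK·k/y = capital's share 0.46.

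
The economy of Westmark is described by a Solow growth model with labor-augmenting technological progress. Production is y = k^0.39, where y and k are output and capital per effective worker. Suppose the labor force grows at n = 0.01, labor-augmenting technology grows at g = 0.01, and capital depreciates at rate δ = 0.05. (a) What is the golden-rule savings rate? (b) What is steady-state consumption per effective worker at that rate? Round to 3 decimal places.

Break-even investment rate: n + g + δ = 0.01 + 0.01 + 0.05 = 0.07.
For Cobb-Douglas, s_gold equals capital's share: s_gold = 0.39.
Setting f'(k) = n+g+δ gives 0.39·k^(0.39−1) = 0.07, hence k_gold = (0.39/0.07)^(1/0.61) ≈ 16.7069.
y_gold = 16.7069^0.39 ≈ 2.9987; c_gold = (1−0.39)·y_gold ≈ 1.8292.

(a) s_gold = 0.390; (b) c_gold ≈ 1.829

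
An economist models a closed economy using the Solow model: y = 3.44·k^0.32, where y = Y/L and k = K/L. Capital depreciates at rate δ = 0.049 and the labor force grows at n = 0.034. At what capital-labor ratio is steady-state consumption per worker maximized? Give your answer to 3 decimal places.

n + δ = 0.034 + 0.049 = 0.083.
Maximizing c = f(k) − (n+δ)·k gives f'(k) = n+δ, i.e. 0.32·3.44·k^(0.32−1) = 0.083, so k_gold = (0.32·3.44/0.083)^(1/0.68) ≈ 44.7638.

k_gold ≈ 44.764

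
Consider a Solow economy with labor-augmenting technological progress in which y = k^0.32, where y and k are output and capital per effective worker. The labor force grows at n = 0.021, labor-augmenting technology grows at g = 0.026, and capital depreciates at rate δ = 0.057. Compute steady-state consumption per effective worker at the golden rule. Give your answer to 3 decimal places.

c_gold ≈ 1.154

Capital per effective worker breaks even when investment replaces (n + g + δ)·k; here n + g + δ = 0.104.
At the golden rule the marginal product of capital equals n+g+δ: 0.32·k^(0.32−1) = 0.104. Solving, k_gold = (0.32/0.104)^(1/0.68) ≈ 5.2218.
y_gold = 5.2218^0.32 ≈ 1.6971.
c_gold = y_gold − (n+g+δ)·k_gold = 1.6971 − 0.104·5.2218 ≈ 1.1540.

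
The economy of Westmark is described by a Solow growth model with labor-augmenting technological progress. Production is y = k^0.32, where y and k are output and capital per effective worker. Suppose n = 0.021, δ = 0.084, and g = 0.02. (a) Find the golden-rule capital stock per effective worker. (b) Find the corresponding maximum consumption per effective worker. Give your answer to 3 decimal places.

Break-even investment rate: n + g + δ = 0.021 + 0.02 + 0.084 = 0.125.
Maximizing c = f(k) − (n+g+δ)·k gives f'(k) = n+g+δ, i.e. 0.32·k^(0.32−1) = 0.125, so k_gold = (0.32/0.125)^(1/0.68) ≈ 3.9843.
y_gold = 3.9843^0.32 ≈ 1.5564; c_gold = y_gold − 0.125·k_gold ≈ 1.0583.

(a) k_gold ≈ 3.984; (b) c_gold ≈ 1.058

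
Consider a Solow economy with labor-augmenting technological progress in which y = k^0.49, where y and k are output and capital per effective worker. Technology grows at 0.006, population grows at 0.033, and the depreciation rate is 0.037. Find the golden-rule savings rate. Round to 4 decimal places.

s_gold = 0.4900

Break-even investment rate: n + g + δ = 0.033 + 0.006 + 0.037 = 0.076.
At the golden rule MPK = n+g+δ, and in any Cobb-Douglas steady state s = (n+g+δ)·k/y = MPK·k/y = capital's share 0.49.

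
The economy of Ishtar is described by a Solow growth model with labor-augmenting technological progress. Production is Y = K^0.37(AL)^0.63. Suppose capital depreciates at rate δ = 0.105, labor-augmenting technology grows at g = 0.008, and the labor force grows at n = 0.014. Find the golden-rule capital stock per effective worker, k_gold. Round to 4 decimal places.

The effective depreciation rate is n + g + δ = 0.014 + 0.008 + 0.105 = 0.127.
Setting f'(k) = n+g+δ gives 0.37·k^(0.37−1) = 0.127, hence k_gold = (0.37/0.127)^(1/0.63) ≈ 5.4593.

k_gold ≈ 5.4593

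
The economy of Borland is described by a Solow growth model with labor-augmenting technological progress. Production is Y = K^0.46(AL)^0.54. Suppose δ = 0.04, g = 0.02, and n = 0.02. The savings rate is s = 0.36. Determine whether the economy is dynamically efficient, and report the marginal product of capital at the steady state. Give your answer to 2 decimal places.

The effective depreciation rate is n + g + δ = 0.02 + 0.02 + 0.04 = 0.08.
Steady-state k*: s·k^0.46 = 0.08·k gives k* = (0.36/0.08)^(1/0.54) ≈ 16.2051.
MPK = 0.46·16.2051^(-0.54) ≈ 0.1022.
MPK > n+g+δ = 0.08, so the economy is dynamically efficient (under-saving).

dynamically efficient; MPK ≈ 0.10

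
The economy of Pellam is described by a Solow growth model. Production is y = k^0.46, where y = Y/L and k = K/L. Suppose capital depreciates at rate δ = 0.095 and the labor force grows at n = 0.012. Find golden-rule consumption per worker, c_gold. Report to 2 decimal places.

c_gold ≈ 1.87

Capital per worker breaks even when investment replaces (n + δ)·k; here n + δ = 0.107.
Golden rule sets MPK = n+δ: 0.46·k^(0.46−1) = 0.107, so k_gold = (0.46/0.107)^(1/0.54) ≈ 14.8907.
y_gold = 14.8907^0.46 ≈ 3.4637.
c_gold = y_gold − (n+δ)·k_gold = 3.4637 − 0.107·14.8907 ≈ 1.8704.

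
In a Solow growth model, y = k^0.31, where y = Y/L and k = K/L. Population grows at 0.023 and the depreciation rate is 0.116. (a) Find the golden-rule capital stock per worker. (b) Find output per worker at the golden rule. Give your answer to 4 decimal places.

(a) k_gold ≈ 3.1978; (b) y_gold ≈ 1.4338

The effective depreciation rate is n + δ = 0.023 + 0.116 = 0.139.
At the golden rule the marginal product of capital equals n+δ: 0.31·k^(0.31−1) = 0.139. Solving, k_gold = (0.31/0.139)^(1/0.69) ≈ 3.1978.
y_gold = 3.1978^0.31 ≈ 1.4338.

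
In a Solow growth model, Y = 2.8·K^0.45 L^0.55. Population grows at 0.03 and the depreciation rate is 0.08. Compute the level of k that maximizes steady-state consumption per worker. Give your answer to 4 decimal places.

k_gold ≈ 84.2198

n + δ = 0.03 + 0.08 = 0.11.
At the golden rule the marginal product of capital equals n+δ: 0.45·2.8·k^(0.45−1) = 0.11. Solving, k_gold = (0.45·2.8/0.11)^(1/0.55) ≈ 84.2198.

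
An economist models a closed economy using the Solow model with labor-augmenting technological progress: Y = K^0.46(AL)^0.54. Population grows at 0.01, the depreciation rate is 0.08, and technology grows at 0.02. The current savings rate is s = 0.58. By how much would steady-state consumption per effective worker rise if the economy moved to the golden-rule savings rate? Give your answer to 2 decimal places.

Δc ≈ 0.10

n + g + δ = 0.01 + 0.02 + 0.08 = 0.11.
Current steady state (s = 0.58): k* = (0.58/0.11)^(1/0.54) ≈ 21.7321, y* = 21.7321^0.46 ≈ 4.1216, c* = (1−0.58)·4.1216 ≈ 1.7311.
Maximizing c = f(k) − (n+g+δ)·k gives f'(k) = n+g+δ, i.e. 0.46·k^(0.46−1) = 0.11, so k_gold = (0.46/0.11)^(1/0.54) ≈ 14.1474.
y_gold = 14.1474^0.46 ≈ 3.3831, c_gold = y_gold − 0.11·k_gold ≈ 1.8269.
Gain: Δc = 1.8269 − 1.7311 ≈ 0.0958.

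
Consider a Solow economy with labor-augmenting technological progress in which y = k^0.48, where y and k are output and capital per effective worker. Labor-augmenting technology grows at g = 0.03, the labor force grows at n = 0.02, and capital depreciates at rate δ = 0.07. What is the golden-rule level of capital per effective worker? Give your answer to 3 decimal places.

k_gold ≈ 14.382

Break-even investment rate: n + g + δ = 0.02 + 0.03 + 0.07 = 0.12.
Golden rule sets MPK = n+g+δ: 0.48·k^(0.48−1) = 0.12, so k_gold = (0.48/0.12)^(1/0.52) ≈ 14.3816.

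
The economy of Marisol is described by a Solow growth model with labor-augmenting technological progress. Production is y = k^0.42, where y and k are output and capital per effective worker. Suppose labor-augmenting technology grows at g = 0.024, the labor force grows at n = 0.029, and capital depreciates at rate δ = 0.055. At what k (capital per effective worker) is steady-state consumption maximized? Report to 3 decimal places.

n + g + δ = 0.029 + 0.024 + 0.055 = 0.108.
Setting f'(k) = n+g+δ gives 0.42·k^(0.42−1) = 0.108, hence k_gold = (0.42/0.108)^(1/0.58) ≈ 10.3978.

k_gold ≈ 10.398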